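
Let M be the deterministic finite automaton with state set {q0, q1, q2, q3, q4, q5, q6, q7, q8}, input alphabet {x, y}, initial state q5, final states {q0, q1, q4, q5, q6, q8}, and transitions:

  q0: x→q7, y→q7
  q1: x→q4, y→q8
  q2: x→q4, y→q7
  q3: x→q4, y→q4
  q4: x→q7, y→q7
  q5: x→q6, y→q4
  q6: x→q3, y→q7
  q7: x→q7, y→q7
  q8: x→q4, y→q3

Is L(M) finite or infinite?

finite

The useful states (reachable from q5 and able to reach an accepting state) are {q3, q4, q5, q6}.
Restricted to these states the transition graph has no cycle, so every accepting path has bounded length and L is finite.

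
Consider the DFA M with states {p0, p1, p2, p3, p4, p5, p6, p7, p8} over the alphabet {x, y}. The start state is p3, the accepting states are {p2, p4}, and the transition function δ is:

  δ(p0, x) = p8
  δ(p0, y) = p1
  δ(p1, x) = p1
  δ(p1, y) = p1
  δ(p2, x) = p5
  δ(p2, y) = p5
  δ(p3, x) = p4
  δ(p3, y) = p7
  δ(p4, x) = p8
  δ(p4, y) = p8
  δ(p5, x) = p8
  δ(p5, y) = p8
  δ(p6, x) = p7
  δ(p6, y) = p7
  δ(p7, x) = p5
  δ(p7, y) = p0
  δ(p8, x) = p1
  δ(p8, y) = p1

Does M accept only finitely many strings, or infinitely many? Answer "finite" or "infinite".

The useful states (reachable from p3 and able to reach an accepting state) are {p3, p4}.
Restricted to these states the transition graph has no cycle, so every accepting path has bounded length and L is finite.

finite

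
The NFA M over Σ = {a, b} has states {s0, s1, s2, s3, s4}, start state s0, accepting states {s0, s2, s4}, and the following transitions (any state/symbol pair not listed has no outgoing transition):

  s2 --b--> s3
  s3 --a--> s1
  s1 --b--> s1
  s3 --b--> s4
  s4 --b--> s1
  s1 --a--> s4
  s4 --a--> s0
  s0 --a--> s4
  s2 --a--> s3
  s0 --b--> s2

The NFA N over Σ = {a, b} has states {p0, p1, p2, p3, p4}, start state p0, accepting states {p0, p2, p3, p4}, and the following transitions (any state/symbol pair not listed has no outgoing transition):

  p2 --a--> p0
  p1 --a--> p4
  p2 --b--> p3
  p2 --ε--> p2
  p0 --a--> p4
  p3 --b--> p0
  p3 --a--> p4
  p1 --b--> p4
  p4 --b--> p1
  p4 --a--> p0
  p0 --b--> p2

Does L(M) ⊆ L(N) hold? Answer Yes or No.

The string bbbab is in L(M) but not in L(N).
So L(M) ⊄ L(N).

No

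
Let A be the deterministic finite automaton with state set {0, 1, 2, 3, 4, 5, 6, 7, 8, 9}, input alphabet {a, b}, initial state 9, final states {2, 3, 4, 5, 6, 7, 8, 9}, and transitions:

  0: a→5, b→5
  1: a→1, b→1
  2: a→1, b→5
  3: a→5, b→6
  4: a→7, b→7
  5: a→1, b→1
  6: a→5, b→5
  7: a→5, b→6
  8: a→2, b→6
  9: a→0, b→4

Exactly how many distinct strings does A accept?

The useful subgraph on states {0, 4, 5, 6, 7, 9} is acyclic, so L(A) is finite; the longest accepting path visits 5 useful states, giving maximum string length 4.
Counting accepting paths from 9 by length: 1 of length 0, 1 of length 1, 4 of length 2, 4 of length 3, 4 of length 4. Total 14.

14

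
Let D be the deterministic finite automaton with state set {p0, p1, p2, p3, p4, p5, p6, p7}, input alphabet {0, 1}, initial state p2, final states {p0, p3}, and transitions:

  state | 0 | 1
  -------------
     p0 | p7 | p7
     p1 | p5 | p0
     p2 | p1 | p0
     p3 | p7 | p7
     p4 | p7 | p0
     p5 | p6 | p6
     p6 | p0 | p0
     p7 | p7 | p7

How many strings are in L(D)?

6

The useful subgraph on states {p0, p1, p2, p5, p6} is acyclic, so L(D) is finite; the longest accepting path visits 5 useful states, giving maximum string length 4.
Counting accepting paths from p2 by length: 1 of length 1, 1 of length 2, 4 of length 4. Total 6.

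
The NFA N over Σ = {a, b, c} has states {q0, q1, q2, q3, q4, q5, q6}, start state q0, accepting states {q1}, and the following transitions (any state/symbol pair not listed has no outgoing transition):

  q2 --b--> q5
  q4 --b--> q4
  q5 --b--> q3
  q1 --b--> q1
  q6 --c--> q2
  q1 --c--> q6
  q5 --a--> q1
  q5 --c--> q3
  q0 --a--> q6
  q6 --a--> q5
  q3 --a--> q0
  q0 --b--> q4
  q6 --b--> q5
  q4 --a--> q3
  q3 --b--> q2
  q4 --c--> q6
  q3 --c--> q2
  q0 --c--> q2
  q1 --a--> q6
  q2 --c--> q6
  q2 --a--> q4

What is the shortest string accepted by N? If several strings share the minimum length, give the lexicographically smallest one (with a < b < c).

A breadth-first search from q0 reaches an accepting state first via the path q0 → q6 → q5 → q1 on input aaa.
No string of length < 3 is accepted (BFS exhausts all shorter strings without reaching an accepting state), and aaa is the lexicographically least accepting string of length 3.

aaa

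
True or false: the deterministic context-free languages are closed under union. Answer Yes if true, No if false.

{aⁿbⁿ : n≥0} and {aⁿb²ⁿ : n≥0} are each accepted by a deterministic PDA (push the a's; pop one per b, respectively one per two b's), but their union U is not. Suppose a DPDA M accepted U. Being deterministic, M has a single run on aⁿb²ⁿ, and since aⁿbⁿ ∈ U that run passes through an accepting configuration right after consuming the prefix aⁿbⁿ and then goes on to accept again after n more b's. Build an ordinary (nondeterministic) PDA M′ that simulates M on a's and b's and, at any moment when M is in an accepting state, may switch to a second mode in which it reads only c's, feeding each c to M as a b; M′ accepts when M does. Then M′ accepts aⁱbʲcᵏ (k≥1) exactly when both aⁱbʲ ∈ U and aⁱbʲ⁺ᵏ ∈ U, and checking the four cases (i=j or j=2i, combined with j+k=i or j+k=2i) leaves only i=j=k: so L(M′) ∩ a*b*c⁺ = {aⁿbⁿcⁿ : n≥1} would be context-free, which it is not (pumping lemma) — contradiction. (The union is an unambiguous CFL; it is determinism, not unambiguity, that fails.)

No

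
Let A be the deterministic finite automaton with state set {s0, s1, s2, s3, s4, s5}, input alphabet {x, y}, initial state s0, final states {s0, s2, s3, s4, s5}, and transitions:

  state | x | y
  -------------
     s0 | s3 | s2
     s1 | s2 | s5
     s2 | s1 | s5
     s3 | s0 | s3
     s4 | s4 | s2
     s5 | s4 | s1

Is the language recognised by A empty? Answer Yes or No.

No

The empty string ε is accepted: the run s0 ends in the accepting state s0.
Since at least one string is accepted, L(A) is not empty.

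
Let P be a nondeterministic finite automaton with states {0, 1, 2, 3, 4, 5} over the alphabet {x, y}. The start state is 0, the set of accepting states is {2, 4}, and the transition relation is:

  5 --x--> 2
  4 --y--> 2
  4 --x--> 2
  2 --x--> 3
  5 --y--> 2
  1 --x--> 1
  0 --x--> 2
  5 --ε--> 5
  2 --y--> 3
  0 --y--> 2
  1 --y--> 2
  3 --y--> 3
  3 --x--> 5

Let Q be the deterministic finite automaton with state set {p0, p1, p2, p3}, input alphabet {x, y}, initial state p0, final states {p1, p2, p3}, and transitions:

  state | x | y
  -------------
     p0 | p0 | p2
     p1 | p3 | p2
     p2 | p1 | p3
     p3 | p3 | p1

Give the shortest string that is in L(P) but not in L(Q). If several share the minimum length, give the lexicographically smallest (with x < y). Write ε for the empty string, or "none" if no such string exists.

The string x is accepted by P but not by Q.
No shorter string lies in the difference, and x is the lexicographically first length-1 string in L(P) \ L(Q).

x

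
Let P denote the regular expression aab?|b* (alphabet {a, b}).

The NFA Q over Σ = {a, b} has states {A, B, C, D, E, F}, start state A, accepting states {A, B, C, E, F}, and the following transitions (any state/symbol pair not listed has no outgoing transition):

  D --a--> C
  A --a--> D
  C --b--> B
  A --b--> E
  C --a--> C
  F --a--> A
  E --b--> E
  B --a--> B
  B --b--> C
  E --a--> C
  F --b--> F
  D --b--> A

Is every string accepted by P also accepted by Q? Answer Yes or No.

Converting the expression P to a DFA (subset construction, then merging equivalent states) gives the minimal DFA with states {p0, p1, p2, p3, p4, p5}, start state p0, accepting states {p0, p2, p3, p5} and transitions p0: a→p1, b→p2; p1: a→p3, b→p4; p2: a→p4, b→p2; p3: a→p4, b→p5; p4: a→p4, b→p4; p5: a→p4, b→p4.
Exploring the product automaton P × Q from the start pair (p0, A), following both machines on each input symbol, reaches 10 state pairs: (p0, A), (p1, D), (p2, E), (p3, C), (p4, A), (p4, C), (p5, B), (p4, D), (p4, E), (p4, B).
P accepts in {p0, p2, p3, p5} and Q accepts in {A, B, C, E, F}. The reachable pairs whose P-component is accepting are (p0, A), (p2, E), (p3, C), (p5, B); in each of them the Q-component is accepting too, so the product for L(P) \ L(Q) (P-component accepting, Q-component rejecting) has no reachable accepting pair and the difference is empty.
Hence every string in L(P) is also in L(Q).

Yes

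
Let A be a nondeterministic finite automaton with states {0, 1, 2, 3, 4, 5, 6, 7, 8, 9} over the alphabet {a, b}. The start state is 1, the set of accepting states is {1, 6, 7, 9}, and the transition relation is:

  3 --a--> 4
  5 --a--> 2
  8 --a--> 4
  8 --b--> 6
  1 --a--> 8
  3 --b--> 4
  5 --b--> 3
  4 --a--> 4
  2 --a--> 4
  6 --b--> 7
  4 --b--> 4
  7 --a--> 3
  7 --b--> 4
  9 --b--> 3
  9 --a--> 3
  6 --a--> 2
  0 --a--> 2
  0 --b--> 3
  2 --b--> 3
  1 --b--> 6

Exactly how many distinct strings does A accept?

The useful subgraph on states {1, 6, 7, 8} is acyclic, so L(A) is finite; the longest accepting path visits 4 useful states, giving maximum string length 3.
Counting accepting paths from 1 by length: 1 of length 0, 1 of length 1, 2 of length 2, 1 of length 3. Total 5.

5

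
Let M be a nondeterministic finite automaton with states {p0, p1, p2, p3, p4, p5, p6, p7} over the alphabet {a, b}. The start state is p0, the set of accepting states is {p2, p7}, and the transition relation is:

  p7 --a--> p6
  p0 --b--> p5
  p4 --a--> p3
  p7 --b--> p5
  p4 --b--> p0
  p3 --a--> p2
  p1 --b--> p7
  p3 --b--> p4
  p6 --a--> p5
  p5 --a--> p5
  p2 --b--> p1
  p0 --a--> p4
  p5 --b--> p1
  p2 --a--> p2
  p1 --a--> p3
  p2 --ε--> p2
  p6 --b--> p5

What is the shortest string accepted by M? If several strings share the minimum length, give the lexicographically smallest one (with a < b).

aaa

A breadth-first search from p0 reaches an accepting state first via the path p0 → p4 → p3 → p2 on input aaa.
No string of length < 3 is accepted (BFS exhausts all shorter strings without reaching an accepting state), and aaa is the lexicographically least accepting string of length 3.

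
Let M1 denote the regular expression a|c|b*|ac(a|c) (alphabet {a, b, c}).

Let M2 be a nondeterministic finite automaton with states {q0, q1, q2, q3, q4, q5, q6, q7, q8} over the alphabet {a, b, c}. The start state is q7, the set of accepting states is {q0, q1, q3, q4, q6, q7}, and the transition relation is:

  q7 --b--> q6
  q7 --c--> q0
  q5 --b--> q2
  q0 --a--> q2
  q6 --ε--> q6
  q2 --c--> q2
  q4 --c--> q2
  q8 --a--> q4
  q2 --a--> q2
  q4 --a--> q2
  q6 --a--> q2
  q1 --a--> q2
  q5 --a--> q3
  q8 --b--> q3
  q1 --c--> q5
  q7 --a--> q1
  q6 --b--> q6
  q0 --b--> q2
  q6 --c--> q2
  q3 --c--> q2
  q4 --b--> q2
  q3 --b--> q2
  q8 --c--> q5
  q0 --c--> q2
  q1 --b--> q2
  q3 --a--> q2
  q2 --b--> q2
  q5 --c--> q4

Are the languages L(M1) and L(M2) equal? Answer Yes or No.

Converting the expression M1 to a DFA (subset construction, then merging equivalent states) gives the minimal DFA with states {r0, r1, r2, r3, r4, r5}, start state r0, accepting states {r0, r1, r2, r3} and transitions r0: a→r1, b→r2, c→r3; r1: a→r4, b→r4, c→r5; r2: a→r4, b→r2, c→r4; r3: a→r4, b→r4, c→r4; r4: a→r4, b→r4, c→r4; r5: a→r3, b→r4, c→r3.
Exploring the product automaton M1 × M2 from the start pair (r0, q7), following both machines on each input symbol, reaches 8 state pairs: (r0, q7), (r1, q1), (r2, q6), (r3, q0), (r4, q2), (r5, q5), (r3, q3), (r3, q4).
M1 accepts in {r0, r1, r2, r3} and M2 accepts in {q0, q1, q3, q4, q6, q7}. In every reachable pair the two components are either both accepting — (r0, q7), (r1, q1), (r2, q6), (r3, q0), (r3, q3), (r3, q4) — or both non-accepting, so no string is accepted by exactly one of the machines: L(M1) \ L(M2) and L(M2) \ L(M1) are both empty.
Hence every string is accepted by M1 iff it is accepted by M2, and the two languages coincide.

Yes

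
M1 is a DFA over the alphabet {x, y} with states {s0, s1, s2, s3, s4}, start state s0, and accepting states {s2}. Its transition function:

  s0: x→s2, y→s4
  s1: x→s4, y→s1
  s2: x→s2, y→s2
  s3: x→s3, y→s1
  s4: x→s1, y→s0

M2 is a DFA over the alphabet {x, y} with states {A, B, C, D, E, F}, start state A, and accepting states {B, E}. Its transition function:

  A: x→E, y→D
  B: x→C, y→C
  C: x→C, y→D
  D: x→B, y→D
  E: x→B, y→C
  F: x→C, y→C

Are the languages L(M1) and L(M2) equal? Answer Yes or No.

The string xy is accepted by M1 but rejected by M2.
So L(M1) ≠ L(M2).

No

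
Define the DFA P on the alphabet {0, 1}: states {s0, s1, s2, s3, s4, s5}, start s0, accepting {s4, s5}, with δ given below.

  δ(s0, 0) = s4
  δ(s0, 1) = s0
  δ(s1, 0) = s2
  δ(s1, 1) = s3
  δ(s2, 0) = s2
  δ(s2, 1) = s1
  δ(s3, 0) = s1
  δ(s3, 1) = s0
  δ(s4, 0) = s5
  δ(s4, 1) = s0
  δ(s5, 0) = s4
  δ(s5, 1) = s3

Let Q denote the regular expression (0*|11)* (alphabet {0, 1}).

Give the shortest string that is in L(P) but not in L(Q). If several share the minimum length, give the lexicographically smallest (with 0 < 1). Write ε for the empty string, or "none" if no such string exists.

The string 10 is accepted by P but not by Q.
No shorter string lies in the difference, and 10 is the lexicographically first length-2 string in L(P) \ L(Q).

10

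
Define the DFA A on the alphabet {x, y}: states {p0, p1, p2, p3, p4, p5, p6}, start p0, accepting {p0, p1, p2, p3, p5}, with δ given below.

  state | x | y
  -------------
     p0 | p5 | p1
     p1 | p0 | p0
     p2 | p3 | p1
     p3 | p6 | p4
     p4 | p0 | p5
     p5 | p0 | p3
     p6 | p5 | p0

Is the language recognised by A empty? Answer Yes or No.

No

The empty string ε is accepted: the run p0 ends in the accepting state p0.
Since at least one string is accepted, L(A) is not empty.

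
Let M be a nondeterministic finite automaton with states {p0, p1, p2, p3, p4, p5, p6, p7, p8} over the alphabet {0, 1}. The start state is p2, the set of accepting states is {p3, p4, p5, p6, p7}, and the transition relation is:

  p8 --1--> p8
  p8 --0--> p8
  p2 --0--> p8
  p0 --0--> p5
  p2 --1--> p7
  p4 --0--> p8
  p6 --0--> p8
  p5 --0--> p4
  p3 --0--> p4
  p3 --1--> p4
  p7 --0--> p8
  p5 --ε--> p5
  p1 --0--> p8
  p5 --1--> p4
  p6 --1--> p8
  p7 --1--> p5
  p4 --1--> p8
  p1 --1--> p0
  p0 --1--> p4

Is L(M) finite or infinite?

The useful states (reachable from p2 and able to reach an accepting state) are {p2, p4, p5, p7}.
Restricted to these states the transition graph has no cycle, so every accepting path has bounded length and L is finite.

finite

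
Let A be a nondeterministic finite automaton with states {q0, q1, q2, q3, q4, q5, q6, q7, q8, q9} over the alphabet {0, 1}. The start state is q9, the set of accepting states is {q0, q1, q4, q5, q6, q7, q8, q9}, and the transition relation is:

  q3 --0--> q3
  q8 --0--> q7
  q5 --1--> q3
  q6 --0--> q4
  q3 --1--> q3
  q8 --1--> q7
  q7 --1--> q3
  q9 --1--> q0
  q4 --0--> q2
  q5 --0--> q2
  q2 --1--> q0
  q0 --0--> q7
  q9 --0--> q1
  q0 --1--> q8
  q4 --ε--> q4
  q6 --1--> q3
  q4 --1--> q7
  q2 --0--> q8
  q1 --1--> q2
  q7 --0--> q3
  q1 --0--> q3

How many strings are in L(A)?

The useful subgraph on states {q0, q1, q2, q7, q8, q9} is acyclic, so L(A) is finite; the longest accepting path visits 6 useful states, giving maximum string length 5.
Counting accepting paths from q9 by length: 1 of length 0, 2 of length 1, 2 of length 2, 4 of length 3, 4 of length 4, 2 of length 5. Total 15.

15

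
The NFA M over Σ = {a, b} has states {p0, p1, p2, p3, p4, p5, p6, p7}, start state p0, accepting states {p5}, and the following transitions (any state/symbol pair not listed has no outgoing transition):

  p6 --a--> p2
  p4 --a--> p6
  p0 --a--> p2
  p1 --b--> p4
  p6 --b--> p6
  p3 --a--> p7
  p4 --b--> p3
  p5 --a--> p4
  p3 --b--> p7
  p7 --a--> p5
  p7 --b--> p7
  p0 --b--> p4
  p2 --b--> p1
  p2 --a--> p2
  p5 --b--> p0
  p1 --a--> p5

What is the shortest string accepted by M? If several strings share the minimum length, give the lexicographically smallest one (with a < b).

aba

A breadth-first search from p0 reaches an accepting state first via the path p0 → p2 → p1 → p5 on input aba.
No string of length < 3 is accepted (BFS exhausts all shorter strings without reaching an accepting state), and aba is the lexicographically least accepting string of length 3.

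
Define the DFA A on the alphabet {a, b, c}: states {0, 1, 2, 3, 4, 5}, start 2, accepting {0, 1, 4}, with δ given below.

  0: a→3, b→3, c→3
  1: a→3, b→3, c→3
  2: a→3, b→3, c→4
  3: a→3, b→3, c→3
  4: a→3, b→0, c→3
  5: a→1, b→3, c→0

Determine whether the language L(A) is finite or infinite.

The useful states (reachable from 2 and able to reach an accepting state) are {0, 2, 4}.
Restricted to these states the transition graph has no cycle, so every accepting path has bounded length and L is finite.

finite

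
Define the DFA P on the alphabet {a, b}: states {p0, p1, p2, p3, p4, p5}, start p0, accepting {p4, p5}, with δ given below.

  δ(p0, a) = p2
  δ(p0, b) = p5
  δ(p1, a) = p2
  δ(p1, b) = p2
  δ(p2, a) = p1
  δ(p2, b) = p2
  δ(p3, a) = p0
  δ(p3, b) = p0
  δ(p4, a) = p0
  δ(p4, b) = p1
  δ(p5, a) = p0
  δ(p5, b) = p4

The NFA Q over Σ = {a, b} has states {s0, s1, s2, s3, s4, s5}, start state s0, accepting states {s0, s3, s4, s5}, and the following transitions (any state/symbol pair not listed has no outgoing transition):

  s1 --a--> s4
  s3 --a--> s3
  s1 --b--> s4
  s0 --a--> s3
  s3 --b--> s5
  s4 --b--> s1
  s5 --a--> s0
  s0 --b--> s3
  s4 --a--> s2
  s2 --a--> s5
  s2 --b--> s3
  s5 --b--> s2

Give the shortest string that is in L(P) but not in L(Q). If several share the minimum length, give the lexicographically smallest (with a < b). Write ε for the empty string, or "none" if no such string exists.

The string babb is accepted by P but not by Q.
No shorter string lies in the difference, and babb is the lexicographically first length-4 string in L(P) \ L(Q).

babb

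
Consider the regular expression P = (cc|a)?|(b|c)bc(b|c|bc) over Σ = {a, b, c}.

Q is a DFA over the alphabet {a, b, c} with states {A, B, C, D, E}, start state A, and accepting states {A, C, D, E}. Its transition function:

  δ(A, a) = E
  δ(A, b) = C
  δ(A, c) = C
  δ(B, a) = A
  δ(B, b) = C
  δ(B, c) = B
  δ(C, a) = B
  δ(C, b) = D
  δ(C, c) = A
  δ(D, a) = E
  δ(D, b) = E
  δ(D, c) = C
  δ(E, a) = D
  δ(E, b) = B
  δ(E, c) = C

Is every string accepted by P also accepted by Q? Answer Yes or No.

Converting the expression P to a DFA (subset construction, then merging equivalent states) gives the minimal DFA with states {p0, p1, p2, p3, p4, p5, p6, p7}, start state p0, accepting states {p0, p1, p7} and transitions p0: a→p1, b→p2, c→p3; p1: a→p4, b→p4, c→p4; p2: a→p4, b→p5, c→p4; p3: a→p4, b→p5, c→p1; p4: a→p4, b→p4, c→p4; p5: a→p4, b→p4, c→p6; p6: a→p4, b→p7, c→p1; p7: a→p4, b→p4, c→p1.
Exploring the product automaton P × Q from the start pair (p0, A), following both machines on each input symbol, reaches 14 state pairs: (p0, A), (p1, E), (p2, C), (p3, C), (p4, D), (p4, B), (p4, C), (p5, D), (p4, A), (p1, A), (p4, E), (p6, C), (p7, D), (p1, C).
P accepts in {p0, p1, p7} and Q accepts in {A, C, D, E}. The reachable pairs whose P-component is accepting are (p0, A), (p1, E), (p1, A), (p7, D), (p1, C); in each of them the Q-component is accepting too, so the product for L(P) \ L(Q) (P-component accepting, Q-component rejecting) has no reachable accepting pair and the difference is empty.
Hence every string in L(P) is also in L(Q).

Yes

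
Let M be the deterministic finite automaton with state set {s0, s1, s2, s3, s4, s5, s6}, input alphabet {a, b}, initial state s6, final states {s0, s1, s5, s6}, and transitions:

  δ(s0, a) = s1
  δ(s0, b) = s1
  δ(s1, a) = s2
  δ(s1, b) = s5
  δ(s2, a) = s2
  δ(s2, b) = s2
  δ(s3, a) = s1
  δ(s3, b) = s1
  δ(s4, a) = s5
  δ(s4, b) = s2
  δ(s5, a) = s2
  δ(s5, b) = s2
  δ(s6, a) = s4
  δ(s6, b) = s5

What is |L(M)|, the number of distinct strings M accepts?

The useful subgraph on states {s4, s5, s6} is acyclic, so L(M) is finite; the longest accepting path visits 3 useful states, giving maximum string length 2.
Counting accepting paths from s6 by length: 1 of length 0, 1 of length 1, 1 of length 2. Total 3.

3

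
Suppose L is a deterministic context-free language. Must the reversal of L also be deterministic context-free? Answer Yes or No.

No

L = {c bⁿaⁿ : n≥0} ∪ {d b²ⁿaⁿ : n≥0} is a DCFL: the first symbol tells a deterministic PDA whether to pop one or two b's per a. Its reversal Lᴿ = {aⁿbⁿ c : n≥0} ∪ {aⁿb²ⁿ d : n≥0} is not. DCFLs are closed under right quotient by regular languages, and Lᴿ/{c, d} = {aⁿbⁿ : n≥0} ∪ {aⁿb²ⁿ : n≥0} — the standard context-free language accepted by no deterministic PDA (intuitively the machine would have to commit to a b-to-a ratio before the distinguishing marker arrives; formally, a DPDA for it would have a single run on aⁿb²ⁿ, accepting after the prefix aⁿbⁿ and accepting again after n more b's; an ordinary PDA that simulates it on a's and b's and, at any moment when it is accepting, may switch to reading only a fresh letter e while feeding each e to the simulation as a b, would accept aⁱbʲeᵏ (k≥1) exactly when both aⁱbʲ and aⁱbʲ⁺ᵏ are in the language, i.e. its language intersected with the regular set a*b*e⁺ would be exactly {aⁿbⁿeⁿ : n≥1} — impossible, since context-free languages are closed under intersection with regular sets and {aⁿbⁿeⁿ} is not context-free). So Lᴿ cannot be a DCFL.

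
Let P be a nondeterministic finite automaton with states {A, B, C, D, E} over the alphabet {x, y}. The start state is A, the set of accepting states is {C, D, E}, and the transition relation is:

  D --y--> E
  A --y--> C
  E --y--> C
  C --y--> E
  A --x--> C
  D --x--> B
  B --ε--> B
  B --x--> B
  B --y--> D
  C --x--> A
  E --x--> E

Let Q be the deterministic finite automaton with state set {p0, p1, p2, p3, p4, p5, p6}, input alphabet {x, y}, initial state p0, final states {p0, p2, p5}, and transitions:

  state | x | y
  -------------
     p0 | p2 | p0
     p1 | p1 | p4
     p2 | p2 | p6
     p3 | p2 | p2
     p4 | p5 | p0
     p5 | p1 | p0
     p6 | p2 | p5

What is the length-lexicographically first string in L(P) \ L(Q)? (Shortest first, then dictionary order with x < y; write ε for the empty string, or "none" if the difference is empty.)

xy

The string xy is accepted by P but not by Q.
No shorter string lies in the difference, and xy is the lexicographically first length-2 string in L(P) \ L(Q).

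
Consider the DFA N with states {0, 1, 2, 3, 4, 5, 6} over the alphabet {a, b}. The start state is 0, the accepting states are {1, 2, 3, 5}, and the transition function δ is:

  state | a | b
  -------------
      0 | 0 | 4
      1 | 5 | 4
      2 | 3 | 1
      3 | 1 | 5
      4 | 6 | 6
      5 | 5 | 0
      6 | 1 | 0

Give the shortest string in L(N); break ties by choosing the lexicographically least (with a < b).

A breadth-first search from 0 reaches an accepting state first via the path 0 → 4 → 6 → 1 on input baa.
No string of length < 3 is accepted (BFS exhausts all shorter strings without reaching an accepting state), and baa is the lexicographically least accepting string of length 3.

baa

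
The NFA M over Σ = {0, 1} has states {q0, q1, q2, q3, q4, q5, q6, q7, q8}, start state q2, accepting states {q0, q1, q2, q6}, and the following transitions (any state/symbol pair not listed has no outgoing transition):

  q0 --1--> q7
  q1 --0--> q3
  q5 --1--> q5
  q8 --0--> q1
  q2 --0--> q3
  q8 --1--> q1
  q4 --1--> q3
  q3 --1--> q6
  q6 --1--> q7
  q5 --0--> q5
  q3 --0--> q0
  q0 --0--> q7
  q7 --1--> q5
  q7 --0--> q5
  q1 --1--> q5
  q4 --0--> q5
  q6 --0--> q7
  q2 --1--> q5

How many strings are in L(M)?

3

The useful subgraph on states {q0, q2, q3, q6} is acyclic, so L(M) is finite; the longest accepting path visits 3 useful states, giving maximum string length 2.
Counting accepting paths from q2 by length: 1 of length 0, 2 of length 2. Total 3.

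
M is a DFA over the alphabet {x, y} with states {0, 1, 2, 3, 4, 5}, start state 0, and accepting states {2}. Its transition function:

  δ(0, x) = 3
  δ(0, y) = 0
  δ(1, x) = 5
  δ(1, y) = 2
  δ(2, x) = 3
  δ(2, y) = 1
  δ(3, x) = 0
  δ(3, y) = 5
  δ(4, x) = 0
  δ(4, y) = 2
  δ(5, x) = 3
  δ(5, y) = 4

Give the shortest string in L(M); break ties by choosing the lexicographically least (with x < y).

xyyy

A breadth-first search from 0 reaches an accepting state first via the path 0 → 3 → 5 → 4 → 2 on input xyyy.
No string of length < 4 is accepted (BFS exhausts all shorter strings without reaching an accepting state), and xyyy is the lexicographically least accepting string of length 4.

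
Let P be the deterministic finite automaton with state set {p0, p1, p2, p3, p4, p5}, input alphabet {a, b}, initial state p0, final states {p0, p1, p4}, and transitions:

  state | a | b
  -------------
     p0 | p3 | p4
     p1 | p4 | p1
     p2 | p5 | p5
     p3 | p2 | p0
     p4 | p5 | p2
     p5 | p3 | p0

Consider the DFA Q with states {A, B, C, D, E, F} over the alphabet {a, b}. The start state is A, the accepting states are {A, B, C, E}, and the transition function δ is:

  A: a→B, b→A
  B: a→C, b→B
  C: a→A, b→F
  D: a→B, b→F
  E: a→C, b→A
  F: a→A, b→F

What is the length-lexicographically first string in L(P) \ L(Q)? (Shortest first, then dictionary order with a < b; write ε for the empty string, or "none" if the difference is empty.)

The string aabb is accepted by P but not by Q.
No shorter string lies in the difference, and aabb is the lexicographically first length-4 string in L(P) \ L(Q).

aabb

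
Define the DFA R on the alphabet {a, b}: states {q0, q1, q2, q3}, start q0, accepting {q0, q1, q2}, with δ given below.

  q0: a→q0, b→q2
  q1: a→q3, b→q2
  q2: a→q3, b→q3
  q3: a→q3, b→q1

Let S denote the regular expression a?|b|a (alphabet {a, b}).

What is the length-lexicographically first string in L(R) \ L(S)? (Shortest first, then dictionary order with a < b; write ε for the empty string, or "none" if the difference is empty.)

aa

The string aa is accepted by R but not by S.
No shorter string lies in the difference, and aa is the lexicographically first length-2 string in L(R) \ L(S).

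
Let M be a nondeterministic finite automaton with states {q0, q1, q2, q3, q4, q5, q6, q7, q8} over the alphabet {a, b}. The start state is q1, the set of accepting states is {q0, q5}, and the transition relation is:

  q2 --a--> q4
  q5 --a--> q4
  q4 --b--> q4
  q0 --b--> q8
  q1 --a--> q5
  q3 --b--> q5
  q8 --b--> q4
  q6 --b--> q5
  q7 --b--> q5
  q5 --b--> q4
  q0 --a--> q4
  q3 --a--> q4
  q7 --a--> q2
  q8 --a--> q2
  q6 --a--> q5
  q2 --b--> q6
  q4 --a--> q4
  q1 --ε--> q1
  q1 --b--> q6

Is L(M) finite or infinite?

finite

The useful states (reachable from q1 and able to reach an accepting state) are {q1, q5, q6}.
Restricted to these states the transition graph has no cycle, so every accepting path has bounded length and L is finite.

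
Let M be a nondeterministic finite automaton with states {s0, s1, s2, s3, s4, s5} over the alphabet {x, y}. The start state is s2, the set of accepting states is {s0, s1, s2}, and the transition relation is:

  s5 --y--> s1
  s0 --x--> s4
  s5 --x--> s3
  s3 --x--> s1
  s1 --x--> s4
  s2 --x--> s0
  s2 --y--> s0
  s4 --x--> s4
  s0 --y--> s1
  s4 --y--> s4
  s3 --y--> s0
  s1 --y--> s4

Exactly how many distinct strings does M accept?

The useful subgraph on states {s0, s1, s2} is acyclic, so L(M) is finite; the longest accepting path visits 3 useful states, giving maximum string length 2.
Counting accepting paths from s2 by length: 1 of length 0, 2 of length 1, 2 of length 2. Total 5.

5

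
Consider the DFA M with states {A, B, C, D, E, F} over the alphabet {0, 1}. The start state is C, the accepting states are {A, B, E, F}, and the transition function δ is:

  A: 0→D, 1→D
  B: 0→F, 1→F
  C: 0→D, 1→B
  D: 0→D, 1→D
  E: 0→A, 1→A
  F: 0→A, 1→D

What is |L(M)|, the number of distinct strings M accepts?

The useful subgraph on states {A, B, C, F} is acyclic, so L(M) is finite; the longest accepting path visits 4 useful states, giving maximum string length 3.
Counting accepting paths from C by length: 1 of length 1, 2 of length 2, 2 of length 3. Total 5.

5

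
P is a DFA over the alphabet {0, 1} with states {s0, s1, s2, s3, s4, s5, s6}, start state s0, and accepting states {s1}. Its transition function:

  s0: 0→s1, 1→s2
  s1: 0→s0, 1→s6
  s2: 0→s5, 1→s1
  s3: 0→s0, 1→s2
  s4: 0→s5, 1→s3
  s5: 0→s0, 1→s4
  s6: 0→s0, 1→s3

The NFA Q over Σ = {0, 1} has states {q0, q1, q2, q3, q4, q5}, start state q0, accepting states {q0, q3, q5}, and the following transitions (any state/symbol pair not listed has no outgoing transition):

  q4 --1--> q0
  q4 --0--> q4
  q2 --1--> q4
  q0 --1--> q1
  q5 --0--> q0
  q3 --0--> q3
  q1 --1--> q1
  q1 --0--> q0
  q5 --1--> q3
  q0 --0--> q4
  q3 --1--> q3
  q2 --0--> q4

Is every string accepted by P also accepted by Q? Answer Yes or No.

The string 0 is in L(P) but not in L(Q).
So L(P) ⊄ L(Q).

No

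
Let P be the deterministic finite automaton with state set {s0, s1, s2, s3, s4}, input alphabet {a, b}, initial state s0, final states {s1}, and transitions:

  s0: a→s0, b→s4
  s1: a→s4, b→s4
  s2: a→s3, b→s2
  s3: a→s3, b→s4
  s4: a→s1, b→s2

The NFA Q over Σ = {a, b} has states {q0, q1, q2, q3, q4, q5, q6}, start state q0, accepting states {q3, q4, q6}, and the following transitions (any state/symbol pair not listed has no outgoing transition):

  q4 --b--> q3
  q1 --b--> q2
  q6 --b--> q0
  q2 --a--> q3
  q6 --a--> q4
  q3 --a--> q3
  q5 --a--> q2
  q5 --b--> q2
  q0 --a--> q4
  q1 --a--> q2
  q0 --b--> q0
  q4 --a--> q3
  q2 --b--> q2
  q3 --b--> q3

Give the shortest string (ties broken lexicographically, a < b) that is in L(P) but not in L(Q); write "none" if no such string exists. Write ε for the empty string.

Exploring the product automaton P × Q from the start pair (s0, q0), following both machines on each input symbol, reaches 11 state pairs: (s0, q0), (s0, q4), (s4, q0), (s0, q3), (s4, q3), (s1, q4), (s2, q0), (s1, q3), (s2, q3), (s3, q4), (s3, q3).
P accepts in {s1} and Q accepts in {q3, q4, q6}. The reachable pairs whose P-component is accepting are (s1, q4), (s1, q3); in each of them the Q-component is accepting too, so the product for L(P) \ L(Q) (P-component accepting, Q-component rejecting) has no reachable accepting pair and the difference is empty.
So every string accepted by P is also accepted by Q: L(P) \ L(Q) = ∅ and there is no such string.

none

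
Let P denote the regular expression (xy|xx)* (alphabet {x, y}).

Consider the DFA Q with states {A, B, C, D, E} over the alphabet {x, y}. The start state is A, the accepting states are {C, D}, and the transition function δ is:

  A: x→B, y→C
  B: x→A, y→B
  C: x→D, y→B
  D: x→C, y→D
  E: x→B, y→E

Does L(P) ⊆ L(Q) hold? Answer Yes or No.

The empty string ε is in L(P) but not in L(Q).
So L(P) ⊄ L(Q).

No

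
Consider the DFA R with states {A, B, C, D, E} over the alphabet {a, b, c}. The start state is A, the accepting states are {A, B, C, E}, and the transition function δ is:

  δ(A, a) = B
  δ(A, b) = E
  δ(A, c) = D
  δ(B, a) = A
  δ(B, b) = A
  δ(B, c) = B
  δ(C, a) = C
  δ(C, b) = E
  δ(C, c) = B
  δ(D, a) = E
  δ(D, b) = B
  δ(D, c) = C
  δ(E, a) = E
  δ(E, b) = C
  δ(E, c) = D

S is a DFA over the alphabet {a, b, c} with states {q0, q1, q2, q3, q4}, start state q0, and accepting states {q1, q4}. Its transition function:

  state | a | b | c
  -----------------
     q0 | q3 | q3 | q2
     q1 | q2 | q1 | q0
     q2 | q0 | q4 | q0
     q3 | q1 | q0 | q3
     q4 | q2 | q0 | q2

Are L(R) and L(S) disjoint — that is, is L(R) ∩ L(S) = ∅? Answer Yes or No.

The string aa is accepted by both R and S.
Hence L(R) ∩ L(S) ≠ ∅.

No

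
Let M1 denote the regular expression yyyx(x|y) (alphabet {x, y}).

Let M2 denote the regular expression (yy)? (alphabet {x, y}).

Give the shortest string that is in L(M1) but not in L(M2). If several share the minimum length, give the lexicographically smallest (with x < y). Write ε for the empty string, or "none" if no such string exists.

The string yyyxx is accepted by M1 but not by M2.
No shorter string lies in the difference, and yyyxx is the lexicographically first length-5 string in L(M1) \ L(M2).

yyyxx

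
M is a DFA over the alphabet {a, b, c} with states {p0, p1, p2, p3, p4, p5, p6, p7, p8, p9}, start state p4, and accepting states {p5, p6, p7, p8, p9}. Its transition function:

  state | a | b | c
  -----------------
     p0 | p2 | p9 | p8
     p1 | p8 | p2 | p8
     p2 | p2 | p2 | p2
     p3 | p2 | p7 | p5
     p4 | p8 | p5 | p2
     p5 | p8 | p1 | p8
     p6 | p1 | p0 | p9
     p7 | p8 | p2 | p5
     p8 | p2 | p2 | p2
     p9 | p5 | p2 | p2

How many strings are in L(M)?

6

The useful subgraph on states {p1, p4, p5, p8} is acyclic, so L(M) is finite; the longest accepting path visits 4 useful states, giving maximum string length 3.
Counting accepting paths from p4 by length: 2 of length 1, 2 of length 2, 2 of length 3. Total 6.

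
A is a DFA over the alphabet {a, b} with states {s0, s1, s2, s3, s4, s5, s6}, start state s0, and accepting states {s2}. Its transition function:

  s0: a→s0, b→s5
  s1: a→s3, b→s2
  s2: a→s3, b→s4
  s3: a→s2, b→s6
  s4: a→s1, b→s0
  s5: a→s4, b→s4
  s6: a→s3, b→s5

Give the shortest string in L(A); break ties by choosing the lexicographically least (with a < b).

A breadth-first search from s0 reaches an accepting state first via the path s0 → s5 → s4 → s1 → s2 on input baab.
No string of length < 4 is accepted (BFS exhausts all shorter strings without reaching an accepting state), and baab is the lexicographically least accepting string of length 4.

baab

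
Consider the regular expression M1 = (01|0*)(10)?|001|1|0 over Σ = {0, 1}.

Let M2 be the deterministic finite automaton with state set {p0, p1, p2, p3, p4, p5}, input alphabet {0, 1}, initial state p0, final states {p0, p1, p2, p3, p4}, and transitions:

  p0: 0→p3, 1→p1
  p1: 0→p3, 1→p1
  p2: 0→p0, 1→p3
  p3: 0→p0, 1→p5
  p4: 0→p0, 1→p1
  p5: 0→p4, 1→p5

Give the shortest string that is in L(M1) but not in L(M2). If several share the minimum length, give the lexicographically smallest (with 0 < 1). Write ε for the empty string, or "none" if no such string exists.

01

The string 01 is accepted by M1 but not by M2.
No shorter string lies in the difference, and 01 is the lexicographically first length-2 string in L(M1) \ L(M2).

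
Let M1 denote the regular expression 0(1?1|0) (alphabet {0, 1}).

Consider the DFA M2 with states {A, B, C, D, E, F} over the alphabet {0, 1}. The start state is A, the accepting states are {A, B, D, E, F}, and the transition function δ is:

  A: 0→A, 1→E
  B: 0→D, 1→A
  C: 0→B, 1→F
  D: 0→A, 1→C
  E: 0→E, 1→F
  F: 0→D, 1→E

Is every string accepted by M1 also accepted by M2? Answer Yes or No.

Converting the expression M1 to a DFA (subset construction, then merging equivalent states) gives the minimal DFA with states {r0, r1, r2, r3, r4}, start state r0, accepting states {r3, r4} and transitions r0: 0→r1, 1→r2; r1: 0→r3, 1→r4; r2: 0→r2, 1→r2; r3: 0→r2, 1→r2; r4: 0→r2, 1→r3.
Exploring the product automaton M1 × M2 from the start pair (r0, A), following both machines on each input symbol, reaches 11 state pairs: (r0, A), (r1, A), (r2, E), (r3, A), (r4, E), (r2, F), (r2, A), (r3, F), (r2, D), (r2, C), (r2, B).
M1 accepts in {r3, r4} and M2 accepts in {A, B, D, E, F}. The reachable pairs whose M1-component is accepting are (r3, A), (r4, E), (r3, F); in each of them the M2-component is accepting too, so the product for L(M1) \ L(M2) (M1-component accepting, M2-component rejecting) has no reachable accepting pair and the difference is empty.
Hence every string in L(M1) is also in L(M2).

Yes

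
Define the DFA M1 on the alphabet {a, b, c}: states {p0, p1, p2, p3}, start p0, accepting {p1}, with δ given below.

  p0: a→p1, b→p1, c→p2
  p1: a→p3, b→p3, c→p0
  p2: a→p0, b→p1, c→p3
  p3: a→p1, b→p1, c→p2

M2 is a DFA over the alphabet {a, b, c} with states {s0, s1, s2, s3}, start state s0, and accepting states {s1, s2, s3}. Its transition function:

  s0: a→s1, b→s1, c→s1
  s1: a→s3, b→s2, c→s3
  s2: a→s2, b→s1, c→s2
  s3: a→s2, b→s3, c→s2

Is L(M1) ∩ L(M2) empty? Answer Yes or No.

The string a is accepted by both M1 and M2.
Hence L(M1) ∩ L(M2) ≠ ∅.

No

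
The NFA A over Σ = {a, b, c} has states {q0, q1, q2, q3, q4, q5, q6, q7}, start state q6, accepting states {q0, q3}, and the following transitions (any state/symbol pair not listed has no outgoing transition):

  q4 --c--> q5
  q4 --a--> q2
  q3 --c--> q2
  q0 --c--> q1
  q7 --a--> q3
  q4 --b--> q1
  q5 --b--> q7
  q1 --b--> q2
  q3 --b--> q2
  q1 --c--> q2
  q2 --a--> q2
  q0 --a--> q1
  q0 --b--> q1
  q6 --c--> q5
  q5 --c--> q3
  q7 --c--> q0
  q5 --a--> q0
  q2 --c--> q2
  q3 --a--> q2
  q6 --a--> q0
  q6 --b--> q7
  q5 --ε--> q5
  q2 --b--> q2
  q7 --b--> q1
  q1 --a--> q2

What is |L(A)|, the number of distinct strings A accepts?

The useful subgraph on states {q0, q3, q5, q6, q7} is acyclic, so L(A) is finite; the longest accepting path visits 4 useful states, giving maximum string length 3.
Counting accepting paths from q6 by length: 1 of length 1, 4 of length 2, 2 of length 3. Total 7.

7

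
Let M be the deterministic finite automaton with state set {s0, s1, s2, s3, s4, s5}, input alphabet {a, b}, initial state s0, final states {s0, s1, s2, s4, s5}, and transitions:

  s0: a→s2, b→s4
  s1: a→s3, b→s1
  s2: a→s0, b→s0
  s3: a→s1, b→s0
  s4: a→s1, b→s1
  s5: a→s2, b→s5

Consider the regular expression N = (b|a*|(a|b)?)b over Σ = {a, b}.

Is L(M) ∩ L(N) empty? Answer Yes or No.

No

The string b is accepted by both M and N.
Hence L(M) ∩ L(N) ≠ ∅.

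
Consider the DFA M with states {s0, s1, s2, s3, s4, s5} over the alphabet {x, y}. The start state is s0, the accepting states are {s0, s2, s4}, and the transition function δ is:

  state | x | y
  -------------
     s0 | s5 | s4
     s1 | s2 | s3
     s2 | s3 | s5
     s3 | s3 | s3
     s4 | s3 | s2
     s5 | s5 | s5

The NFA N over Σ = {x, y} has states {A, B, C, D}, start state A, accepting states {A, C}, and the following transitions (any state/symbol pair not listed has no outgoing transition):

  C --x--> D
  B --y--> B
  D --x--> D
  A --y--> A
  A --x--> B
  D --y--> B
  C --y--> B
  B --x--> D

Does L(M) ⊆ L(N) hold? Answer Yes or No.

Yes

Exploring the product automaton M × N from the start pair (s0, A), following both machines on each input symbol, reaches 8 state pairs: (s0, A), (s5, B), (s4, A), (s5, D), (s3, B), (s2, A), (s3, D), (s5, A).
M accepts in {s0, s2, s4} and N accepts in {A, C}. The reachable pairs whose M-component is accepting are (s0, A), (s4, A), (s2, A); in each of them the N-component is accepting too, so the product for L(M) \ L(N) (M-component accepting, N-component rejecting) has no reachable accepting pair and the difference is empty.
Hence every string in L(M) is also in L(N).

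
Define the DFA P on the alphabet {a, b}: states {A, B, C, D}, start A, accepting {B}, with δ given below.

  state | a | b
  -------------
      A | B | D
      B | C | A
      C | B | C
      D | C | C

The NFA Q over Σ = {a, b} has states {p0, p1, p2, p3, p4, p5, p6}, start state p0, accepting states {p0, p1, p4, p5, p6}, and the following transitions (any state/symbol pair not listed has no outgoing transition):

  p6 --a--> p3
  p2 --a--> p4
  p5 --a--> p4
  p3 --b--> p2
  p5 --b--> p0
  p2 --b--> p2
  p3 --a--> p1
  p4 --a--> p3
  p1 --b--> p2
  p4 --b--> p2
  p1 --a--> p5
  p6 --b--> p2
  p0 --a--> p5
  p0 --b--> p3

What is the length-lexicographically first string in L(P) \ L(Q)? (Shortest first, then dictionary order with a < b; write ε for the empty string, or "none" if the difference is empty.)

The string aaa is accepted by P but not by Q.
No shorter string lies in the difference, and aaa is the lexicographically first length-3 string in L(P) \ L(Q).

aaa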